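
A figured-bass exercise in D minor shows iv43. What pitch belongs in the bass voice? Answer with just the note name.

D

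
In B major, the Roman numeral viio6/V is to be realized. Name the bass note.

G#

The applied chord viio6/V is rooted on E#: E#-G#-B.
The figure 6 means first inversion — the third is in the bass.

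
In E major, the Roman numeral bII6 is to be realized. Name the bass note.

A

bII in E major has root F; the chord is F-A-C.
The figure 6 means first inversion — the third is in the bass.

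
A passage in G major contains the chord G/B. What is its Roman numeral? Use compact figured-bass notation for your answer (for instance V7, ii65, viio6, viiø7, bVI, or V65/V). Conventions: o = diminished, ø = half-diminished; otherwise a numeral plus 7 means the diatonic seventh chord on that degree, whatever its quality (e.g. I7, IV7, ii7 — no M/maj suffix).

I6

Stacked in thirds the chord is G-B-D: a major triad on G.
G is scale degree 1 in G major, and a major triad on that degree is written I.
With B in the bass the chord is in first inversion, so the figured bass is 6.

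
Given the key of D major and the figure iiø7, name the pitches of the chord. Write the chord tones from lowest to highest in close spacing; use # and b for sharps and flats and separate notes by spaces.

E G Bb D

iiø7 is the half-diminished supertonic seventh, borrowed from the parallel minor. In D major that root is E.
So the chord is E-G-Bb-D, a half-diminished seventh chord.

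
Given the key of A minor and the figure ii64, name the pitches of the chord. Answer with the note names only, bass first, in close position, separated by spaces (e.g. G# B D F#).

ii64 is the minor supertonic, borrowed from the parallel major (the Dorian ii). In A minor that root is B.
So the chord is B-D-F#, a minor triad.
With the 64 figure the chord is in second inversion; from the bass F# upward in close position it reads F#-B-D.

F# B D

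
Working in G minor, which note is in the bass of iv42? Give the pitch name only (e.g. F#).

iv in G minor has root C; the chord is C-Eb-G-Bb.
The figure 42 means third inversion — the seventh is in the bass.

Bb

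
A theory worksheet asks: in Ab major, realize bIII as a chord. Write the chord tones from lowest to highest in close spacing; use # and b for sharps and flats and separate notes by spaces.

Cb Eb Gb

bIII is a major triad on the lowered third degree, borrowed from the parallel minor. In Ab major that root is Cb.
So the chord is Cb-Eb-Gb.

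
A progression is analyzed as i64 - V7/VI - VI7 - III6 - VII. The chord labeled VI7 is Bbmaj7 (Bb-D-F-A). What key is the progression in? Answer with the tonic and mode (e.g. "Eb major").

D minor

The chord Bbmaj7 is a major seventh chord rooted on Bb; its label is VI7.
VI7 on Bb implies Bb is the submediant; that puts the tonic at D, and the uppercase numeral fits minor mode.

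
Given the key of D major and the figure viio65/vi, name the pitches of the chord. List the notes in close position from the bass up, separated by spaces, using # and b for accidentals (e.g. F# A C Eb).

C# E G A#

The slash marks an applied leading-tone chord: viio of vi. In D major, vi is B, so the leading tone to it is A#, a half step below.
Building a fully diminished seventh chord on A# gives A#-C#-E-G.
With the 65 figure the chord is in first inversion; from the bass C# upward in close position it reads C#-E-G-A#.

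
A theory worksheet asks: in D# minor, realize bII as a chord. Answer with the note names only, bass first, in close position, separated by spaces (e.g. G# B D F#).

E G# B

Scale degree 2 in D# minor is E#; lowering it a half step gives E. bII is the Neapolitan chord — a major triad on the lowered second degree.
So the chord is E-G#-B, a major triad.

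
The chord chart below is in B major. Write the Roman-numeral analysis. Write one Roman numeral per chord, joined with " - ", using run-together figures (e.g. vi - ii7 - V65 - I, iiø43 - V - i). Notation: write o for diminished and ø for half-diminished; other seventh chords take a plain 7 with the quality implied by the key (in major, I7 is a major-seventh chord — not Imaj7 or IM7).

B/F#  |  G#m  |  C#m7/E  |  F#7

I64 - vi - ii65 - V7

B/F#: root B is the tonic; major triad there is I64.
G#m has root G#, degree 6 in B major, so vi.
C#m7/E: root C# is the supertonic; minor seventh chord there is ii65.
F#7 has root F#, degree 5 in B major, so V7.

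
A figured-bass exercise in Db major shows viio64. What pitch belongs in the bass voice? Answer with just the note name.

viio in Db major has root C; the chord is C-Eb-Gb.
The figure 64 means second inversion — the fifth is in the bass.

Gb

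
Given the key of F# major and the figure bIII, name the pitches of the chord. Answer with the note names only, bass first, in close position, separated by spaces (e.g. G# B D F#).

Scale degree 3 in F# major is A#; lowering it a half step gives A. bIII is a major triad on the lowered third degree, borrowed from the parallel minor.
So the chord is A-C#-E.

A C# E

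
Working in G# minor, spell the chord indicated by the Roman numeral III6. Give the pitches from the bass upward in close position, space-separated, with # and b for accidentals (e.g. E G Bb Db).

D# F# B

The numeral's case and figure indicate a major triad. In G# minor its root, the mediant, is B.
Stacking thirds from B gives B-D#-F#.
With the 6 figure the chord is in first inversion; from the bass D# upward in close position it reads D#-F#-B.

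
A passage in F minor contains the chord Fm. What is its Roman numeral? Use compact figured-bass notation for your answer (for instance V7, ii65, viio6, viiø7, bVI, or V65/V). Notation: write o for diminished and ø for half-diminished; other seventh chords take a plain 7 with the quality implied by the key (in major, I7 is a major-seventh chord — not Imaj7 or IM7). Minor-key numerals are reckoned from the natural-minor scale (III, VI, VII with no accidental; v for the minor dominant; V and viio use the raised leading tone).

i

Stacked in thirds the chord is F-Ab-C: a minor triad on F.
In F minor, F is the tonic; the diatonic minor triad there is i.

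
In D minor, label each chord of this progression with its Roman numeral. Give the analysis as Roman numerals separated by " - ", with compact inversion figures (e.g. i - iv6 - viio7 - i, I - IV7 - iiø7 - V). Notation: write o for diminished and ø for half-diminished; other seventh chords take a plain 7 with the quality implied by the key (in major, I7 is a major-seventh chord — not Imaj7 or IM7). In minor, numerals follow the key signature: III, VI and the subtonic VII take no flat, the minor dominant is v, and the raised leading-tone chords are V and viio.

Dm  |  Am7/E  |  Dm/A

Dm has root D, degree 1 in D minor, so i.
Am7/E: minor seventh chord on A = scale degree 5 → v43.
Dm/A: minor triad on D = scale degree 1 → i64.

i - v43 - i64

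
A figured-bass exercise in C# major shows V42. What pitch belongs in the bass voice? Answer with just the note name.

V in C# major has root G#; the chord is G#-B#-D#-F#.
The figure 42 means third inversion — the seventh is in the bass.

F#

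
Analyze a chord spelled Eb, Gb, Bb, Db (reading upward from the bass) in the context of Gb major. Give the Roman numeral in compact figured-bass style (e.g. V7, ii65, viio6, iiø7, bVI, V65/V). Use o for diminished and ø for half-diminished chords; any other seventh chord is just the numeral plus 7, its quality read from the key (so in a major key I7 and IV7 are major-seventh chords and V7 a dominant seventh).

vi7

The pitches Eb-Gb-Bb-Db form a minor seventh chord rooted on Eb.
In Gb major, Eb is the submediant; the diatonic minor seventh chord there is vi7.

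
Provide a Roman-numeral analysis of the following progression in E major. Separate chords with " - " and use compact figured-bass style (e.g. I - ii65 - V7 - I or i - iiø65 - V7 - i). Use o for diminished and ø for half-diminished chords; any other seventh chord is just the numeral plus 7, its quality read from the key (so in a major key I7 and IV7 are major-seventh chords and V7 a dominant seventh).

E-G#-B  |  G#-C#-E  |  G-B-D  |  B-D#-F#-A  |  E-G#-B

I - vi64 - bIII - V7 - I

E-G#-B: root E is the tonic; major triad there is I.
G#-C#-E: minor triad on C# = scale degree 6 → vi64.
G-B-D: G with this quality isn't in the key; it's bIII, borrowed from the parallel minor.
B-D#-F#-A: root B is the dominant; dominant seventh chord there is V7.
E-G#-B: major triad on E = scale degree 1 → I.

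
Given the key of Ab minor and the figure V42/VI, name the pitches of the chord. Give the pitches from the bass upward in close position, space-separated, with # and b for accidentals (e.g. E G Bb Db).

The slash means an applied dominant: we want the dominant of VI. In Ab minor, VI is Fb major, and its dominant is built on Cb.
Building a dominant seventh chord on Cb gives Cb-Eb-Gb-Bbb.
With the 42 figure the chord is in third inversion; from the bass Bbb upward in close position it reads Bbb-Cb-Eb-Gb.

Bbb Cb Eb Gb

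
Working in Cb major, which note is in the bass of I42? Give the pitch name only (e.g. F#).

I in Cb major has root Cb; the chord is Cb-Eb-Gb-Bb.
The figure 42 means third inversion — the seventh is in the bass.

Bb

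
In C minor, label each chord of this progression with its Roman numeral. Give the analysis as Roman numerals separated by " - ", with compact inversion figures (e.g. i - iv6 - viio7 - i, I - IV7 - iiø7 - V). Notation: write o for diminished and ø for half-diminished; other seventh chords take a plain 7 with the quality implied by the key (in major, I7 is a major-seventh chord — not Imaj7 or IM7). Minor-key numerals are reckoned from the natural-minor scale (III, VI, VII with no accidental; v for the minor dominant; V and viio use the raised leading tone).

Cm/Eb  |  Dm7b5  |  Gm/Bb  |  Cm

Cm/Eb: root C is the tonic; minor triad there is i6.
Dm7b5: root D is the supertonic; half-diminished seventh chord there is iiø7.
Gm/Bb: root G is the dominant; minor triad there is v6.
Cm: minor triad on C = scale degree 1 → i.

i6 - iiø7 - v6 - i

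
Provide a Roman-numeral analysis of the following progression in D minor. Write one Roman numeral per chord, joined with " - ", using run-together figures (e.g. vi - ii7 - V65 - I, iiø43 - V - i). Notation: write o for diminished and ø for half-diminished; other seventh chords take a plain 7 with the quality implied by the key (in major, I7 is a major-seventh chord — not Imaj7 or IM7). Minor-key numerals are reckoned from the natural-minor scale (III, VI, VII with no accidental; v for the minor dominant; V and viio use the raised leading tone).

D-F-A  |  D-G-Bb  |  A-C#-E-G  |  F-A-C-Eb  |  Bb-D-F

i - iv64 - V7 - V7/VI - VI

D-F-A: minor triad on D = scale degree 1 → i.
D-G-Bb: minor triad on G = scale degree 4 → iv64.
A-C#-E-G: dominant seventh chord on A = scale degree 5 → V7.
F-A-C-Eb is the secondary dominant of VI (dominant seventh chord on F): V7/VI.
Bb-D-F: root Bb is the submediant; major triad there is VI.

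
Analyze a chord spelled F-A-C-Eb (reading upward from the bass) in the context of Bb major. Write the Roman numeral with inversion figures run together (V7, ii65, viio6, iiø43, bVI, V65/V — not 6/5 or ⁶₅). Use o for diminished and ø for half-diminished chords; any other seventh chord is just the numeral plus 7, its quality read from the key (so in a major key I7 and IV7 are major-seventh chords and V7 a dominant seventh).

V7

The pitches F-A-C-Eb form a dominant seventh chord rooted on F.
In Bb major, F is the dominant; the diatonic dominant seventh chord there is V7.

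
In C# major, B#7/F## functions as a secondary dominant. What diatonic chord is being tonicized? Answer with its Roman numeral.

The chord is a dominant seventh chord on B#.
A dominant resolves down a perfect fifth: B# → E#. In C# major, E# is scale degree 3, i.e. iii.

iii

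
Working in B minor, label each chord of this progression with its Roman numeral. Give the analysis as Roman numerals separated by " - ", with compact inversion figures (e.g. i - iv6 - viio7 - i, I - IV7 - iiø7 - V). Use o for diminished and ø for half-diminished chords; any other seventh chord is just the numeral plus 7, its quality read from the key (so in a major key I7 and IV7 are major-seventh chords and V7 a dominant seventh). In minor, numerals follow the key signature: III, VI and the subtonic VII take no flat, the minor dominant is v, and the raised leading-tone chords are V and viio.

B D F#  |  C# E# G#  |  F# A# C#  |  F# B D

i - V/V - V - i64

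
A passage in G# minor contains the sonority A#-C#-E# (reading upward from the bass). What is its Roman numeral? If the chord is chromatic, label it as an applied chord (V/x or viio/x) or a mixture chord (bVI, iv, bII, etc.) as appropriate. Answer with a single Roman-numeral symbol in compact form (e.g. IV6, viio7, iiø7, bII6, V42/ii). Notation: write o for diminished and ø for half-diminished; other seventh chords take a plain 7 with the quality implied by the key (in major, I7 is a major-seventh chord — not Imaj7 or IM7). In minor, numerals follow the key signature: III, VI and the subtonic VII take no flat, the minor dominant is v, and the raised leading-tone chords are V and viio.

ii

Stacked in thirds the chord is A#-C#-E#: a minor triad on A#.
A# is the second degree of G# minor. This is the minor supertonic, borrowed from the parallel major (the Dorian ii).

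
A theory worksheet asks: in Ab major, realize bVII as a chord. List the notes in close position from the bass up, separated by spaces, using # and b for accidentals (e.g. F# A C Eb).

bVII is a major triad on the lowered seventh degree (the subtonic), borrowed from the parallel minor. In Ab major that root is Gb.
So the chord is Gb-Bb-Db.

Gb Bb Db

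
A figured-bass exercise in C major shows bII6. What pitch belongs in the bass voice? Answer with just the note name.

F

bII in C major has root Db; the chord is Db-F-Ab.
The figure 6 means first inversion — the third is in the bass.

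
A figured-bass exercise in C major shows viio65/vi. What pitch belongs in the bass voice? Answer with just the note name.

B

The applied chord viio65/vi is rooted on G#: G#-B-D-F.
The figure 65 means first inversion — the third is in the bass.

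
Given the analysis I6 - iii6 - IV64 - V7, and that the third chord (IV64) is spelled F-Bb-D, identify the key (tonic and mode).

The chord Bb/F is a major triad rooted on Bb; its label is IV64.
IV64 on Bb implies Bb is the subdominant; that puts the tonic at F, and the uppercase numeral fits major mode.

F major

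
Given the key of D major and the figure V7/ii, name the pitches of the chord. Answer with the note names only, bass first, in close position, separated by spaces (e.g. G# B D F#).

V7/ii is a secondary dominant — the dominant seventh of ii. ii in D major is E, so the applied chord's root is B, a perfect fifth above.
Building a dominant seventh chord on B gives B-D#-F#-A.

B D# F# A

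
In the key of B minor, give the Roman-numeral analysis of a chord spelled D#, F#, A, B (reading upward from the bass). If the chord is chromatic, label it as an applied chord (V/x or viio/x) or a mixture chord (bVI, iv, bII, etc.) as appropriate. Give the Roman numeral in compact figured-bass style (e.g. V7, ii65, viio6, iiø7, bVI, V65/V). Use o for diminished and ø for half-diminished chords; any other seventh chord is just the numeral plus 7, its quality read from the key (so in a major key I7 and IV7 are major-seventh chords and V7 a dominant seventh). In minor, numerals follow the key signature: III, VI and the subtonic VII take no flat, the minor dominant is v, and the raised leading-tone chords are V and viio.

V65/iv

The pitches B-D#-F#-A form a dominant seventh chord rooted on B.
B is not a diatonic chord root with this quality in B minor, but it lies a perfect fifth above E (iv), so the chord functions as an applied dominant of iv.
With D# in the bass the chord is in first inversion, so the figured bass is 65.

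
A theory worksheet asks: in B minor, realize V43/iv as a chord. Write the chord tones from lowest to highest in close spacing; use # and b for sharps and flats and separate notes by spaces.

The slash means an applied dominant: we want the dominant of iv. In B minor, iv is E minor, and its dominant is built on B.
Building a dominant seventh chord on B gives B-D#-F#-A.
The figured bass 43 indicates second inversion, placing the fifth (F#) in the bass: F#-A-B-D#.

F# A B D#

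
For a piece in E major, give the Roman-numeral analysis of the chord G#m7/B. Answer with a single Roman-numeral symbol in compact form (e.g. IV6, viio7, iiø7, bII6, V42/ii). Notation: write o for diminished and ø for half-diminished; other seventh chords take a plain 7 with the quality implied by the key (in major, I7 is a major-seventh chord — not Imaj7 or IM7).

iii65

The pitches G#-B-D#-F# form a minor seventh chord rooted on G#.
In E major, G# is the mediant; the diatonic minor seventh chord there is iii7.
With B in the bass the chord is in first inversion, so the figured bass is 65.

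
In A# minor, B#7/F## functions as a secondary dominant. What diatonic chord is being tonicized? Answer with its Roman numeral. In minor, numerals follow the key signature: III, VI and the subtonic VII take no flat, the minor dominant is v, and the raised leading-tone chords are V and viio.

V

The chord is a dominant seventh chord on B#.
A dominant resolves down a perfect fifth: B# → E#. In A# minor, E# is scale degree 5, i.e. V.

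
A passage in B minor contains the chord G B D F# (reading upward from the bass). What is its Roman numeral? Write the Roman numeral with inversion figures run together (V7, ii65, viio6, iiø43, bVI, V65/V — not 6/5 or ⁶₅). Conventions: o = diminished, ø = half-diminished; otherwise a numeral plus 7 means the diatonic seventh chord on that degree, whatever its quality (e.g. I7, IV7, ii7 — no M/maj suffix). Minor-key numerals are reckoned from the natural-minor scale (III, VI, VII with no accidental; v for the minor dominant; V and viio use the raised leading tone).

Stacked in thirds the chord is G-B-D-F#: a major seventh chord on G.
In B minor, G is the submediant; the diatonic major seventh chord there is VI7.

VI7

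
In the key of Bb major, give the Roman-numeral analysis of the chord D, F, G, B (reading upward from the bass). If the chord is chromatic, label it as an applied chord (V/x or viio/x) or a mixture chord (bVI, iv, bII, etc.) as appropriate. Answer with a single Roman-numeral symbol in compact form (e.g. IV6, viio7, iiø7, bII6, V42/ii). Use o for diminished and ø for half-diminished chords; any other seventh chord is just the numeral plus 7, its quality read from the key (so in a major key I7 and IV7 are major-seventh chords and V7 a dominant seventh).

V43/ii

Stacked in thirds the chord is G-B-D-F: a dominant seventh chord on G.
G is not a diatonic chord root with this quality in Bb major, but it lies a perfect fifth above C (ii), so the chord functions as an applied dominant of ii.
With D in the bass the chord is in second inversion, so the figured bass is 43.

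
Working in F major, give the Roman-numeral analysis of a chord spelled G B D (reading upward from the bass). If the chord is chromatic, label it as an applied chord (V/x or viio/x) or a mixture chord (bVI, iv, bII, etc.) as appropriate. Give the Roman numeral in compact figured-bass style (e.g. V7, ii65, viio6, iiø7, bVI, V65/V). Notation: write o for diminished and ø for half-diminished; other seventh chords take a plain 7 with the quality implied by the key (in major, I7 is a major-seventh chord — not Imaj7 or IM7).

Stacked in thirds the chord is G-B-D: a major triad on G.
G is not a diatonic chord root with this quality in F major, but it lies a perfect fifth above C (V), so the chord functions as an applied dominant of V.

V/V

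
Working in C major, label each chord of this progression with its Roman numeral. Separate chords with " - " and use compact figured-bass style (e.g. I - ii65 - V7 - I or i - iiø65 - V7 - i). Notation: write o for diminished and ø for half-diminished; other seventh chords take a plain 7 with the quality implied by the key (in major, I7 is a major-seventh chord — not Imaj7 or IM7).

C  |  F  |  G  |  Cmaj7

I - IV - V - I7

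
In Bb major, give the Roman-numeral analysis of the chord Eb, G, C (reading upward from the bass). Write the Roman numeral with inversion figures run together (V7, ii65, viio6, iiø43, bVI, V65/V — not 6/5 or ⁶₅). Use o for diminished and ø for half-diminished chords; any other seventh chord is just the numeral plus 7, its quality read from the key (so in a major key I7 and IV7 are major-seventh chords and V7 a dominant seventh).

ii6

The pitches C-Eb-G form a minor triad rooted on C.
C is scale degree 2 in Bb major, and a minor triad on that degree is written ii.
With Eb in the bass the chord is in first inversion, so the figured bass is 6.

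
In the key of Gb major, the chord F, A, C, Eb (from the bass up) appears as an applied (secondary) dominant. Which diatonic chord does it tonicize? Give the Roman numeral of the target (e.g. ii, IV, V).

iii

The chord is a dominant seventh chord on F.
A dominant resolves down a perfect fifth: F → Bb. In Gb major, Bb is scale degree 3, i.e. iii.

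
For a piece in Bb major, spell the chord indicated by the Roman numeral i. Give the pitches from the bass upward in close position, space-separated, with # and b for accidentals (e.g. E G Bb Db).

Bb Db F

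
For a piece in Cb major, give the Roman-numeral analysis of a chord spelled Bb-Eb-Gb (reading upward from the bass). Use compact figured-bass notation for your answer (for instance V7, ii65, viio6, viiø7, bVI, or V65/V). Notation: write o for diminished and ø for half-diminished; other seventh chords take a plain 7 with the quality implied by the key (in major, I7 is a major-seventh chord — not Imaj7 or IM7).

iii64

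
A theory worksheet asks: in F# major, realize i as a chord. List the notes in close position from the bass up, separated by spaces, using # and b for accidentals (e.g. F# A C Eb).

Scale degree 1 in F# major is F#; here the chord built on it is altered to a minor triad. i is the minor tonic, borrowed from the parallel minor.
So the chord is F#-A-C#.

F# A C#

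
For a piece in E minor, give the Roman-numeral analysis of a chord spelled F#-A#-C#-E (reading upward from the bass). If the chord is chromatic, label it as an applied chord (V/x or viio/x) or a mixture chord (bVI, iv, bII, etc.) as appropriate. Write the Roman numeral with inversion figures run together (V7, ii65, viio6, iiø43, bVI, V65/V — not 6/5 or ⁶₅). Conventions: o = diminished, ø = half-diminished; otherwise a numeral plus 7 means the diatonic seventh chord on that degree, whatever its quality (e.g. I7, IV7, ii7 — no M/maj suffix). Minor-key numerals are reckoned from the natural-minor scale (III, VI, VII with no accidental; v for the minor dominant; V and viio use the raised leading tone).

V7/V

Stacked in thirds the chord is F#-A#-C#-E: a dominant seventh chord on F#.
F# is not a diatonic chord root with this quality in E minor, but it lies a perfect fifth above B (V), so the chord functions as an applied dominant of V.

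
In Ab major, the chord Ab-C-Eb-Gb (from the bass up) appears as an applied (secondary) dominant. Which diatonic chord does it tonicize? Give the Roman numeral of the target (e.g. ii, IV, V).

IV

The chord is a dominant seventh chord on Ab.
A dominant resolves down a perfect fifth: Ab → Db. In Ab major, Db is scale degree 4, i.e. IV.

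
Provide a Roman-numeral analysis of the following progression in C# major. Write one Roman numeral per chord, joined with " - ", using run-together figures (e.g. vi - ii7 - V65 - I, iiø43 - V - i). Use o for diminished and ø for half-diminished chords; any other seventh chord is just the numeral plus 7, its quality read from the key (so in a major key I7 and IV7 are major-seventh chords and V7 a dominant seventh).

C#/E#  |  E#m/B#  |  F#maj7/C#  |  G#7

I6 - iii64 - IV43 - V7

C#/E#: root C# is the tonic; major triad there is I6.
E#m/B#: minor triad on E# = scale degree 3 → iii64.
F#maj7/C# has root F#, degree 4 in C# major, so IV43.
G#7: root G# is the dominant; dominant seventh chord there is V7.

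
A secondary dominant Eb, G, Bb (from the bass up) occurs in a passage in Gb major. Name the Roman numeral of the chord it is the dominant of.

ii

The chord is a major triad on Eb.
A dominant resolves down a perfect fifth: Eb → Ab. In Gb major, Ab is scale degree 2, i.e. ii.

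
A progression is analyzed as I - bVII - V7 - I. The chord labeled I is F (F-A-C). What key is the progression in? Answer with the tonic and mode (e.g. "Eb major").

F major

The anchor chord is a major triad on F, labeled I.
If F is scale degree 1 and the mode makes that degree carry a major triad, the tonic is F and the mode is major.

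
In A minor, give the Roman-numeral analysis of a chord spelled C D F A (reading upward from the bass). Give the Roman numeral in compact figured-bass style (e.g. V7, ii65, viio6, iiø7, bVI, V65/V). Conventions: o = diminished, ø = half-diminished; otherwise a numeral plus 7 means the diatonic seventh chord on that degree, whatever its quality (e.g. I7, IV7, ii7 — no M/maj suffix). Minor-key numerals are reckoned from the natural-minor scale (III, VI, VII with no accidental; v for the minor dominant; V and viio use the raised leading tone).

Stacked in thirds the chord is D-F-A-C: a minor seventh chord on D.
In A minor, D is the subdominant; the diatonic minor seventh chord there is iv7.
With C in the bass the chord is in third inversion, so the figured bass is 42.

iv42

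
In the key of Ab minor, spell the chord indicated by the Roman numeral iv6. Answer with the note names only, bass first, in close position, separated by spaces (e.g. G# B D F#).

The numeral's case and figure indicate a minor triad. In Ab minor its root, the subdominant, is Db.
That chord is spelled Db-Fb-Ab.
With the 6 figure the chord is in first inversion; from the bass Fb upward in close position it reads Fb-Ab-Db.

Fb Ab Db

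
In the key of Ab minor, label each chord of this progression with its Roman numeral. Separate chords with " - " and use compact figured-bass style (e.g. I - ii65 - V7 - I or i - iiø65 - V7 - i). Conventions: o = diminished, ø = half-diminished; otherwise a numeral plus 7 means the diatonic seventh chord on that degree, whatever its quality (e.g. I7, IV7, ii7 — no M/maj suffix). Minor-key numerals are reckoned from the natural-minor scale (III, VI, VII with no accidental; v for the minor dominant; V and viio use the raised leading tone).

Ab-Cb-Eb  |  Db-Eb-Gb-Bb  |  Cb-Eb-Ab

i - v42 - i6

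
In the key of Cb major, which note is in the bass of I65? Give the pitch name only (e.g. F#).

Eb

I in Cb major has root Cb; the chord is Cb-Eb-Gb-Bb.
The figure 65 means first inversion — the third is in the bass.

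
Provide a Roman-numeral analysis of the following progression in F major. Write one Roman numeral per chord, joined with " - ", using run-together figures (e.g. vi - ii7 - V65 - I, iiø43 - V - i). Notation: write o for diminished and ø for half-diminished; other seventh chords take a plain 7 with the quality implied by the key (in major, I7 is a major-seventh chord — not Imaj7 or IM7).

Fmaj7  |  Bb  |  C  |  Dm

Fmaj7: root F is the tonic; major seventh chord there is I7.
Bb: root Bb is the subdominant; major triad there is IV.
C: root C is the dominant; major triad there is V.
Dm: minor triad on D = scale degree 6 → vi.

I7 - IV - V - vi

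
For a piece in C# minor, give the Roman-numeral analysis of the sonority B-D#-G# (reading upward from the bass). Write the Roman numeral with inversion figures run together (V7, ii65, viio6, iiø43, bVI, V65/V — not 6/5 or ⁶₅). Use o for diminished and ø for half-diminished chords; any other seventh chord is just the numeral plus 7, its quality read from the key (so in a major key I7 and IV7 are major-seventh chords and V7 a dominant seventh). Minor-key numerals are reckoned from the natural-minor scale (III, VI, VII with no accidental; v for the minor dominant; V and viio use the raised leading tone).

The pitches G#-B-D# form a minor triad rooted on G#.
In C# minor, G# is the dominant; the diatonic minor triad there is v.
With B in the bass the chord is in first inversion, so the figured bass is 6.

v6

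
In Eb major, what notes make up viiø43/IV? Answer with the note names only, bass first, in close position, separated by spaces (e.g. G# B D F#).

The slash marks an applied leading-tone chord: viio of IV. In Eb major, IV is Ab, so the leading tone to it is G, a half step below.
Building a half-diminished seventh chord on G gives G-Bb-Db-F.
With the 43 figure the chord is in second inversion; from the bass Db upward in close position it reads Db-F-G-Bb.

Db F G Bb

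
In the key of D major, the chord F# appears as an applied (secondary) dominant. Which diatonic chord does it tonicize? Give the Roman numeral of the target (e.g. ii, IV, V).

vi

The chord is a major triad on F#.
A dominant resolves down a perfect fifth: F# → B. In D major, B is scale degree 6, i.e. vi.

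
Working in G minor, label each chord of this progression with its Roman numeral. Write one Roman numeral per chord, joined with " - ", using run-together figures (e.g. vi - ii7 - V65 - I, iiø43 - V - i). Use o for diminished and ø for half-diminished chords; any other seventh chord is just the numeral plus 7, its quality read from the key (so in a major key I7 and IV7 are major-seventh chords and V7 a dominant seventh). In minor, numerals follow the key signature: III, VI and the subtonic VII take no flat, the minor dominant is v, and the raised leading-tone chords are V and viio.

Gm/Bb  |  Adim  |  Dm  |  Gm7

i6 - iio - v - i7

Gm/Bb has root G, degree 1 in G minor, so i6.
Adim has root A, degree 2 in G minor, so iio.
Dm: root D is the dominant; minor triad there is v.
Gm7: root G is the tonic; minor seventh chord there is i7.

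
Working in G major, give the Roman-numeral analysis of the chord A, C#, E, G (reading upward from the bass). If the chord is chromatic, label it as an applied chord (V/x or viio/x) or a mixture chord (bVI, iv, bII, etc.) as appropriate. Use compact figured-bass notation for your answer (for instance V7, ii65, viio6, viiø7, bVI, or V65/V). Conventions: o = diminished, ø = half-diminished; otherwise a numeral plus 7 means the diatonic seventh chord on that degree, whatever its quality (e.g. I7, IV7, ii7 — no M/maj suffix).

The pitches A-C#-E-G form a dominant seventh chord rooted on A.
A is not a diatonic chord root with this quality in G major, but it lies a perfect fifth above D (V), so the chord functions as an applied dominant of V.

V7/V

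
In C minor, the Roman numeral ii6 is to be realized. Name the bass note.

F

ii in C minor has root D; the chord is D-F-A.
The figure 6 means first inversion — the third is in the bass.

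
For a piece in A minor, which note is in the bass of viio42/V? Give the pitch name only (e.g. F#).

The applied chord viio42/V is rooted on D#: D#-F#-A-C.
The figure 42 means third inversion — the seventh is in the bass.

C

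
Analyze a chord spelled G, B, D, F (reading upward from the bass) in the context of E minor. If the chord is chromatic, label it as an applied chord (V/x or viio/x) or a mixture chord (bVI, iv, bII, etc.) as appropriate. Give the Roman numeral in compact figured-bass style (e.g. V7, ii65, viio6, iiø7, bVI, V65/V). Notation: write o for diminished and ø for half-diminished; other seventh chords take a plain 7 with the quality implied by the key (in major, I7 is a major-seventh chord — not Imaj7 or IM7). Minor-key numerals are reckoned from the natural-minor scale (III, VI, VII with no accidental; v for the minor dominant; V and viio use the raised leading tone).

Stacked in thirds the chord is G-B-D-F: a dominant seventh chord on G.
G is not a diatonic chord root with this quality in E minor, but it lies a perfect fifth above C (VI), so the chord functions as an applied dominant of VI.

V7/VI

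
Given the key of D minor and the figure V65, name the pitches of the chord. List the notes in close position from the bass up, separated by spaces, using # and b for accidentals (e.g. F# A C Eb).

In D minor, the fifth degree is A. The dominant is major (leading tone raised), so V is a dominant seventh chord.
That chord is spelled A-C#-E-G.
With the 65 figure the chord is in first inversion; from the bass C# upward in close position it reads C#-E-G-A.

C# E G A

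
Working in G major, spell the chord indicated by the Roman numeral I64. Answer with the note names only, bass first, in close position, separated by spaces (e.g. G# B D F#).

The numeral's case and figure indicate a major triad. In G major its root, scale degree 1, is G.
Stacking thirds from G gives G-B-D.
With the 64 figure the chord is in second inversion; from the bass D upward in close position it reads D-G-B.

D G B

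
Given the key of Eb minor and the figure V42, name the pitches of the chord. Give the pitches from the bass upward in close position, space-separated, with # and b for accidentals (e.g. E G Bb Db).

Ab Bb D F

In Eb minor, the fifth degree is Bb. The dominant is major (leading tone raised), so V is a dominant seventh chord.
That chord is spelled Bb-D-F-Ab.
With the 42 figure the chord is in third inversion; from the bass Ab upward in close position it reads Ab-Bb-D-F.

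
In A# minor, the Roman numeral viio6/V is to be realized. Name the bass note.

The applied chord viio6/V is rooted on D##: D##-F##-A#.
The figure 6 means first inversion — the third is in the bass.

F##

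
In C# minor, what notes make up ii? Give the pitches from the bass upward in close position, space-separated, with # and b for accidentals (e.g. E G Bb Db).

D# F# A#

ii is the minor supertonic, borrowed from the parallel major (the Dorian ii). In C# minor that root is D#.
So the chord is D#-F#-A#, a minor triad.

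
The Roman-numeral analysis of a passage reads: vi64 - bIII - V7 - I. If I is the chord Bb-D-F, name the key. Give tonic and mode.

The chord Bb is a major triad rooted on Bb; its label is I.
If Bb is scale degree 1 and the mode makes that degree carry a major triad, the tonic is Bb and the mode is major.

Bb major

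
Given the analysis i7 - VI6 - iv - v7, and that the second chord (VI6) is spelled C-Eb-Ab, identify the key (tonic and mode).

C minor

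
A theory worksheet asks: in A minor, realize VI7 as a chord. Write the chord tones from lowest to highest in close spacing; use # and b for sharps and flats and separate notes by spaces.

F A C E

The numeral's case and figure indicate a major seventh chord. In A minor its root, scale degree 6, is F.
That chord is spelled F-A-C-E.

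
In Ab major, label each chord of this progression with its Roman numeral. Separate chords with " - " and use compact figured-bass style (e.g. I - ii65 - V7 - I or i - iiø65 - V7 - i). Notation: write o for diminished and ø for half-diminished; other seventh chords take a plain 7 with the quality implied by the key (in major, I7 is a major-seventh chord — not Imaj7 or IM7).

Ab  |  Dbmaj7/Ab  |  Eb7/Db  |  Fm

Ab has root Ab, degree 1 in Ab major, so I.
Dbmaj7/Ab has root Db, degree 4 in Ab major, so IV43.
Eb7/Db: dominant seventh chord on Eb = scale degree 5 → V42.
Fm: minor triad on F = scale degree 6 → vi.

I - IV43 - V42 - vi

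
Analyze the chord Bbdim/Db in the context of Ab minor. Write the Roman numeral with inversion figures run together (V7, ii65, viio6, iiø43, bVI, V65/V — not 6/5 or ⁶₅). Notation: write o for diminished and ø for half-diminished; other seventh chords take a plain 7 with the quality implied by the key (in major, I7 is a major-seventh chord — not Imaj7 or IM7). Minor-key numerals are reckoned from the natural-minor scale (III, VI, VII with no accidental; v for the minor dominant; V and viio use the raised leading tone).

Stacked in thirds the chord is Bb-Db-Fb: a diminished triad on Bb.
Bb is scale degree 2 in Ab minor, and a diminished triad on that degree is written iio.
With Db in the bass the chord is in first inversion, so the figured bass is 6.

iio6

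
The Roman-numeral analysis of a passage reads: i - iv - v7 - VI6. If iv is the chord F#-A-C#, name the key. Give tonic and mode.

The anchor chord is a minor triad on F#, labeled iv.
If F# is scale degree 4 and the mode makes that degree carry a minor triad, the tonic is C# and the mode is minor.

C# minor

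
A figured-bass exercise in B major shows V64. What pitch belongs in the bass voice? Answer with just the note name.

V in B major has root F#; the chord is F#-A#-C#.
The figure 64 means second inversion — the fifth is in the bass.

C#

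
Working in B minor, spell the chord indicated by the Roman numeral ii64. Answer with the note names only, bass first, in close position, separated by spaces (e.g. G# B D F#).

ii64 is the minor supertonic, borrowed from the parallel major (the Dorian ii). In B minor that root is C#.
So the chord is C#-E-G#.
The figured bass 64 indicates second inversion, placing the fifth (G#) in the bass: G#-C#-E.

G# C# E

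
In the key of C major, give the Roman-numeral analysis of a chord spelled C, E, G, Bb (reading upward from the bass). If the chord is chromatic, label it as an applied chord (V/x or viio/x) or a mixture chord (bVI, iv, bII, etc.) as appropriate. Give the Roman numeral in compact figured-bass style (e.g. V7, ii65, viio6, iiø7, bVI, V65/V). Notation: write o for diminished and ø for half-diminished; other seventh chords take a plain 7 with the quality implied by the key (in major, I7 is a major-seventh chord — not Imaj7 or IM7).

The pitches C-E-G-Bb form a dominant seventh chord rooted on C.
C is not a diatonic chord root with this quality in C major, but it lies a perfect fifth above F (IV), so the chord functions as an applied dominant of IV.

V7/IV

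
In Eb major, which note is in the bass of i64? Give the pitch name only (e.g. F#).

Bb

i in Eb major has root Eb; the chord is Eb-Gb-Bb.
The figure 64 means second inversion — the fifth is in the bass.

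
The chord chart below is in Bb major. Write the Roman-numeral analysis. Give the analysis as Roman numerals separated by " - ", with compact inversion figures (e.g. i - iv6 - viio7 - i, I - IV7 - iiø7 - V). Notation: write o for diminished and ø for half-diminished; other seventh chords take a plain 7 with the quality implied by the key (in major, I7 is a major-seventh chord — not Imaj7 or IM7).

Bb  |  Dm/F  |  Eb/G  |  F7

I - iii6 - IV6 - V7

Bb: major triad on Bb = scale degree 1 → I.
Dm/F: minor triad on D = scale degree 3 → iii6.
Eb/G: major triad on Eb = scale degree 4 → IV6.
F7: dominant seventh chord on F = scale degree 5 → V7.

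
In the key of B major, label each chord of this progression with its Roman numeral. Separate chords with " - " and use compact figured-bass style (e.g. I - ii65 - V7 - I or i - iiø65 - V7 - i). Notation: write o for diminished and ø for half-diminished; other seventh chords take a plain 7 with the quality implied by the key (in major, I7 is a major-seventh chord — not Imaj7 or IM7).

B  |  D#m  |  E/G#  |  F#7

I - iii - IV6 - V7

B has root B, degree 1 in B major, so I.
D#m: root D# is the mediant; minor triad there is iii.
E/G#: root E is the subdominant; major triad there is IV6.
F#7: root F# is the dominant; dominant seventh chord there is V7.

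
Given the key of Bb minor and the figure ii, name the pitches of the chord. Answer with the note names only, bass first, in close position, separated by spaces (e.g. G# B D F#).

ii is the minor supertonic, borrowed from the parallel major (the Dorian ii). In Bb minor that root is C.
So the chord is C-Eb-G, a minor triad.

C Eb G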